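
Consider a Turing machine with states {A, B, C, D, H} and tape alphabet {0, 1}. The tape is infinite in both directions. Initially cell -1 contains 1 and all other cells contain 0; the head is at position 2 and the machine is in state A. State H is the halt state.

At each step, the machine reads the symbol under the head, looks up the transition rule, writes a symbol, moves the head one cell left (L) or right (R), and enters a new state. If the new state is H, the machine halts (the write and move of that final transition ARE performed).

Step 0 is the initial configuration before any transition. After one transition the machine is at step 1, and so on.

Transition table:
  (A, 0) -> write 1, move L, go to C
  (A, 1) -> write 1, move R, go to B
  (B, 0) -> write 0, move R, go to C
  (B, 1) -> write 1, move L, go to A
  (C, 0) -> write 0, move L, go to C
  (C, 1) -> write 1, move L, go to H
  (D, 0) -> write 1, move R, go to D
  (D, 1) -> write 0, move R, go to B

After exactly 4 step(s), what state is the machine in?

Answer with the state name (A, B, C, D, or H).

Answer: H

Derivation:
Step 1: in state A at pos 2, read 0 -> (A,0)->write 1,move L,goto C. Now: state=C, head=1, tape[-2..3]=010010 (head:    ^)
Step 2: in state C at pos 1, read 0 -> (C,0)->write 0,move L,goto C. Now: state=C, head=0, tape[-2..3]=010010 (head:   ^)
Step 3: in state C at pos 0, read 0 -> (C,0)->write 0,move L,goto C. Now: state=C, head=-1, tape[-2..3]=010010 (head:  ^)
Step 4: in state C at pos -1, read 1 -> (C,1)->write 1,move L,goto H. Now: state=H, head=-2, tape[-3..3]=0010010 (head:  ^)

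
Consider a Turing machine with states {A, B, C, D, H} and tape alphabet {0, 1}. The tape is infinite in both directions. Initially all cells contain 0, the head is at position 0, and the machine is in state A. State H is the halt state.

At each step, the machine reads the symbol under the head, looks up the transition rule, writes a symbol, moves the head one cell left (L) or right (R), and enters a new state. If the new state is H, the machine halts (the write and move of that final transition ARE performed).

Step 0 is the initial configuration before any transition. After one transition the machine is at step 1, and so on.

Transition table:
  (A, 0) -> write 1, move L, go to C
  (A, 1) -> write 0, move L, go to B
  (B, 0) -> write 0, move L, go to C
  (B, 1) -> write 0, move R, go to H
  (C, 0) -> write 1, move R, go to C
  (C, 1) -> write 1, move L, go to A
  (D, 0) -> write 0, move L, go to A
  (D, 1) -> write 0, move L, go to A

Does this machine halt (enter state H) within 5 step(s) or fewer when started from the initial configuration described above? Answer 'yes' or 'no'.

Answer: no

Derivation:
Step 1: in state A at pos 0, read 0 -> (A,0)->write 1,move L,goto C. Now: state=C, head=-1, tape[-2..1]=0010 (head:  ^)
Step 2: in state C at pos -1, read 0 -> (C,0)->write 1,move R,goto C. Now: state=C, head=0, tape[-2..1]=0110 (head:   ^)
Step 3: in state C at pos 0, read 1 -> (C,1)->write 1,move L,goto A. Now: state=A, head=-1, tape[-2..1]=0110 (head:  ^)
Step 4: in state A at pos -1, read 1 -> (A,1)->write 0,move L,goto B. Now: state=B, head=-2, tape[-3..1]=00010 (head:  ^)
Step 5: in state B at pos -2, read 0 -> (B,0)->write 0,move L,goto C. Now: state=C, head=-3, tape[-4..1]=000010 (head:  ^)
After 5 step(s): state = C (not H) -> not halted within 5 -> no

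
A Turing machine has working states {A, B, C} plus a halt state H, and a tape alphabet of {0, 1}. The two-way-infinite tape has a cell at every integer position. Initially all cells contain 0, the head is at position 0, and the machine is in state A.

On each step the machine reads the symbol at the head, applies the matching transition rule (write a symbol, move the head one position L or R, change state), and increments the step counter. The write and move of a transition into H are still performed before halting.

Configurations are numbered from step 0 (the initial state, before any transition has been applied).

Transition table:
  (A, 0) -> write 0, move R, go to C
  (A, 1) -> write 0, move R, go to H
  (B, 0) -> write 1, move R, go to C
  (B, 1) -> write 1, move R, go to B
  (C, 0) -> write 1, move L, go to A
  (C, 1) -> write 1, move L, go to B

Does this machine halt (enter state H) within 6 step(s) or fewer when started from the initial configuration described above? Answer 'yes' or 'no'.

Answer: no

Derivation:
Step 1: in state A at pos 0, read 0 -> (A,0)->write 0,move R,goto C. Now: state=C, head=1, tape[-1..2]=0000 (head:   ^)
Step 2: in state C at pos 1, read 0 -> (C,0)->write 1,move L,goto A. Now: state=A, head=0, tape[-1..2]=0010 (head:  ^)
Step 3: in state A at pos 0, read 0 -> (A,0)->write 0,move R,goto C. Now: state=C, head=1, tape[-1..2]=0010 (head:   ^)
Step 4: in state C at pos 1, read 1 -> (C,1)->write 1,move L,goto B. Now: state=B, head=0, tape[-1..2]=0010 (head:  ^)
Step 5: in state B at pos 0, read 0 -> (B,0)->write 1,move R,goto C. Now: state=C, head=1, tape[-1..2]=0110 (head:   ^)
Step 6: in state C at pos 1, read 1 -> (C,1)->write 1,move L,goto B. Now: state=B, head=0, tape[-1..2]=0110 (head:  ^)
After 6 step(s): state = B (not H) -> not halted within 6 -> no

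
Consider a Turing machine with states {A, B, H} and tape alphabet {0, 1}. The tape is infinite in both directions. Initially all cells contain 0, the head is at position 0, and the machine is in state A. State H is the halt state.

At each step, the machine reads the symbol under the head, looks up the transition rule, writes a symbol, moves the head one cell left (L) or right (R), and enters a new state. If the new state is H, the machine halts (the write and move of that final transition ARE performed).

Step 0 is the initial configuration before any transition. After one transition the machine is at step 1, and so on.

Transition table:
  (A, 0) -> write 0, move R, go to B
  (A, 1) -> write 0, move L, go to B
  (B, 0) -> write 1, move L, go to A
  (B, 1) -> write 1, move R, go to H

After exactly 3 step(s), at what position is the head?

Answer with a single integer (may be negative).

Step 1: in state A at pos 0, read 0 -> (A,0)->write 0,move R,goto B. Now: state=B, head=1, tape[-1..2]=0000 (head:   ^)
Step 2: in state B at pos 1, read 0 -> (B,0)->write 1,move L,goto A. Now: state=A, head=0, tape[-1..2]=0010 (head:  ^)
Step 3: in state A at pos 0, read 0 -> (A,0)->write 0,move R,goto B. Now: state=B, head=1, tape[-1..2]=0010 (head:   ^)

Answer: 1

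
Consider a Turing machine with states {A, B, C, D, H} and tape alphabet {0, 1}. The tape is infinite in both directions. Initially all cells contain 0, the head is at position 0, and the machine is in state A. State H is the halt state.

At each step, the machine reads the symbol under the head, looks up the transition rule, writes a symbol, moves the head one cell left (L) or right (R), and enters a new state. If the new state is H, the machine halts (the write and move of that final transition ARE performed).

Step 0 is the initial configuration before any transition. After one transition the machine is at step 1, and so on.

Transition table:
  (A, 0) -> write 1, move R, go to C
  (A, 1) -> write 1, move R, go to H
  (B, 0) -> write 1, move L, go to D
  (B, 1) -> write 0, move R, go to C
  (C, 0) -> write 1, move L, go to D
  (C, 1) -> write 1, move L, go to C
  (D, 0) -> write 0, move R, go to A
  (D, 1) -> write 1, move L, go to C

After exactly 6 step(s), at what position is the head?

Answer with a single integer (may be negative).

Answer: 0

Derivation:
Step 1: in state A at pos 0, read 0 -> (A,0)->write 1,move R,goto C. Now: state=C, head=1, tape[-1..2]=0100 (head:   ^)
Step 2: in state C at pos 1, read 0 -> (C,0)->write 1,move L,goto D. Now: state=D, head=0, tape[-1..2]=0110 (head:  ^)
Step 3: in state D at pos 0, read 1 -> (D,1)->write 1,move L,goto C. Now: state=C, head=-1, tape[-2..2]=00110 (head:  ^)
Step 4: in state C at pos -1, read 0 -> (C,0)->write 1,move L,goto D. Now: state=D, head=-2, tape[-3..2]=001110 (head:  ^)
Step 5: in state D at pos -2, read 0 -> (D,0)->write 0,move R,goto A. Now: state=A, head=-1, tape[-3..2]=001110 (head:   ^)
Step 6: in state A at pos -1, read 1 -> (A,1)->write 1,move R,goto H. Now: state=H, head=0, tape[-3..2]=001110 (head:    ^)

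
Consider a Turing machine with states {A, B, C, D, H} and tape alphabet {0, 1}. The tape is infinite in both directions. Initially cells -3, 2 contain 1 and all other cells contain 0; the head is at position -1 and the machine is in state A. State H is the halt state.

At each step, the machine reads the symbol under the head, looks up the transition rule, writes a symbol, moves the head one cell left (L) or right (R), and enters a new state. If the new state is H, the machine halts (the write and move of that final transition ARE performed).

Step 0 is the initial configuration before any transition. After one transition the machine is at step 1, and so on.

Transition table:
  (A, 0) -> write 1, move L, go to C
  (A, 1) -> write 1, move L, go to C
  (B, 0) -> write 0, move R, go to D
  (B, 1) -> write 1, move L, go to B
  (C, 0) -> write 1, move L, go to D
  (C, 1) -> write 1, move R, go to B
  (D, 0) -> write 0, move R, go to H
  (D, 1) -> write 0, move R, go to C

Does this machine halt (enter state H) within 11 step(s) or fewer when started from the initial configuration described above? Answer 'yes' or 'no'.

Step 1: in state A at pos -1, read 0 -> (A,0)->write 1,move L,goto C. Now: state=C, head=-2, tape[-4..3]=01010010 (head:   ^)
Step 2: in state C at pos -2, read 0 -> (C,0)->write 1,move L,goto D. Now: state=D, head=-3, tape[-4..3]=01110010 (head:  ^)
Step 3: in state D at pos -3, read 1 -> (D,1)->write 0,move R,goto C. Now: state=C, head=-2, tape[-4..3]=00110010 (head:   ^)
Step 4: in state C at pos -2, read 1 -> (C,1)->write 1,move R,goto B. Now: state=B, head=-1, tape[-4..3]=00110010 (head:    ^)
Step 5: in state B at pos -1, read 1 -> (B,1)->write 1,move L,goto B. Now: state=B, head=-2, tape[-4..3]=00110010 (head:   ^)
Step 6: in state B at pos -2, read 1 -> (B,1)->write 1,move L,goto B. Now: state=B, head=-3, tape[-4..3]=00110010 (head:  ^)
Step 7: in state B at pos -3, read 0 -> (B,0)->write 0,move R,goto D. Now: state=D, head=-2, tape[-4..3]=00110010 (head:   ^)
Step 8: in state D at pos -2, read 1 -> (D,1)->write 0,move R,goto C. Now: state=C, head=-1, tape[-4..3]=00010010 (head:    ^)
Step 9: in state C at pos -1, read 1 -> (C,1)->write 1,move R,goto B. Now: state=B, head=0, tape[-4..3]=00010010 (head:     ^)
Step 10: in state B at pos 0, read 0 -> (B,0)->write 0,move R,goto D. Now: state=D, head=1, tape[-4..3]=00010010 (head:      ^)
Step 11: in state D at pos 1, read 0 -> (D,0)->write 0,move R,goto H. Now: state=H, head=2, tape[-4..3]=00010010 (head:       ^)
State H reached at step 11; 11 <= 11 -> yes

Answer: yes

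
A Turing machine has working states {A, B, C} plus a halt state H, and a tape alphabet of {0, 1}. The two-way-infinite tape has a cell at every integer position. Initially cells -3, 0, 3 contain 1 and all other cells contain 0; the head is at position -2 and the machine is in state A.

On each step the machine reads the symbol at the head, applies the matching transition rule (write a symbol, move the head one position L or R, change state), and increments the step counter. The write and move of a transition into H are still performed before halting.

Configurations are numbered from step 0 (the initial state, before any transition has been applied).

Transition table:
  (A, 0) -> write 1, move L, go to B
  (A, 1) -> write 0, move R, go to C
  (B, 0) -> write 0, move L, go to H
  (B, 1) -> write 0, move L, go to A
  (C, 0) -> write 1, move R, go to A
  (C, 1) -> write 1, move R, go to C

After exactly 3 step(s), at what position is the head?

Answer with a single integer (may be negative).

Step 1: in state A at pos -2, read 0 -> (A,0)->write 1,move L,goto B. Now: state=B, head=-3, tape[-4..4]=011010010 (head:  ^)
Step 2: in state B at pos -3, read 1 -> (B,1)->write 0,move L,goto A. Now: state=A, head=-4, tape[-5..4]=0001010010 (head:  ^)
Step 3: in state A at pos -4, read 0 -> (A,0)->write 1,move L,goto B. Now: state=B, head=-5, tape[-6..4]=00101010010 (head:  ^)

Answer: -5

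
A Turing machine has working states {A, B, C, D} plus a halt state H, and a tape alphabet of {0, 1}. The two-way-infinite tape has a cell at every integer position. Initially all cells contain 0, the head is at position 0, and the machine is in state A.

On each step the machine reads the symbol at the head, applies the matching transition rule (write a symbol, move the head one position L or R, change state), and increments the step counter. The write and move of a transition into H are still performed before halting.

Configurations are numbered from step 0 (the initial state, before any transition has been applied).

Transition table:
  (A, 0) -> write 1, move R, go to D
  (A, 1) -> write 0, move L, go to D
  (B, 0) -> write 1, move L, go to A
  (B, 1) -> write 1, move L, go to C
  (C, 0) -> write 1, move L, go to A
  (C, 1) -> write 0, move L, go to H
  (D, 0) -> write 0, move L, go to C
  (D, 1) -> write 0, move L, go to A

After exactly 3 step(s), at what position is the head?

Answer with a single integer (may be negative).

Step 1: in state A at pos 0, read 0 -> (A,0)->write 1,move R,goto D. Now: state=D, head=1, tape[-1..2]=0100 (head:   ^)
Step 2: in state D at pos 1, read 0 -> (D,0)->write 0,move L,goto C. Now: state=C, head=0, tape[-1..2]=0100 (head:  ^)
Step 3: in state C at pos 0, read 1 -> (C,1)->write 0,move L,goto H. Now: state=H, head=-1, tape[-2..2]=00000 (head:  ^)

Answer: -1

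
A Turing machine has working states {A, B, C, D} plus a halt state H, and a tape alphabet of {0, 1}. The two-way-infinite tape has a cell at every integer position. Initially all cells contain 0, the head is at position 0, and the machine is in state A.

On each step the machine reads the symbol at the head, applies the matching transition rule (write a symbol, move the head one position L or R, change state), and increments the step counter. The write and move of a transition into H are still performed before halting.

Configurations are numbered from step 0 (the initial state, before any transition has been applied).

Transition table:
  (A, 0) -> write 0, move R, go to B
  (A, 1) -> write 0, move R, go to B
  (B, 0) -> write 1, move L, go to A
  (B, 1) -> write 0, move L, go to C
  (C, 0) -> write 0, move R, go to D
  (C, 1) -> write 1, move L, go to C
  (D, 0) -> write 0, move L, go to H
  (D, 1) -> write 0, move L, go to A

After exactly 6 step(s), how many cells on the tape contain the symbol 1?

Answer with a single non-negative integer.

Step 1: in state A at pos 0, read 0 -> (A,0)->write 0,move R,goto B. Now: state=B, head=1, tape[-1..2]=0000 (head:   ^)
Step 2: in state B at pos 1, read 0 -> (B,0)->write 1,move L,goto A. Now: state=A, head=0, tape[-1..2]=0010 (head:  ^)
Step 3: in state A at pos 0, read 0 -> (A,0)->write 0,move R,goto B. Now: state=B, head=1, tape[-1..2]=0010 (head:   ^)
Step 4: in state B at pos 1, read 1 -> (B,1)->write 0,move L,goto C. Now: state=C, head=0, tape[-1..2]=0000 (head:  ^)
Step 5: in state C at pos 0, read 0 -> (C,0)->write 0,move R,goto D. Now: state=D, head=1, tape[-1..2]=0000 (head:   ^)
Step 6: in state D at pos 1, read 0 -> (D,0)->write 0,move L,goto H. Now: state=H, head=0, tape[-1..2]=0000 (head:  ^)
No cell contains 1 after step 6 -> 0 cell(s)

Answer: 0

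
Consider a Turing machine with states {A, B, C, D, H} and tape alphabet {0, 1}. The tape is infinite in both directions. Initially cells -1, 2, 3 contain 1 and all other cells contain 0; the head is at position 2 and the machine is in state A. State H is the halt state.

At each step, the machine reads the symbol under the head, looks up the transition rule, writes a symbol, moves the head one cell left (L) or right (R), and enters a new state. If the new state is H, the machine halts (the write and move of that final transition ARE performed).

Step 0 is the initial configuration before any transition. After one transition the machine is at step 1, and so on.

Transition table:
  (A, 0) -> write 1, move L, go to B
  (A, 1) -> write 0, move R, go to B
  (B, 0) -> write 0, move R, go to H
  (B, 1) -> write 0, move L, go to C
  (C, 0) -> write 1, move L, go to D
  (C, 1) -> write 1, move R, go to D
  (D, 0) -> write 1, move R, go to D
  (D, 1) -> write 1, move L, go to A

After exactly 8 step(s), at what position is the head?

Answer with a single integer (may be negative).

Answer: 0

Derivation:
Step 1: in state A at pos 2, read 1 -> (A,1)->write 0,move R,goto B. Now: state=B, head=3, tape[-2..4]=0100010 (head:      ^)
Step 2: in state B at pos 3, read 1 -> (B,1)->write 0,move L,goto C. Now: state=C, head=2, tape[-2..4]=0100000 (head:     ^)
Step 3: in state C at pos 2, read 0 -> (C,0)->write 1,move L,goto D. Now: state=D, head=1, tape[-2..4]=0100100 (head:    ^)
Step 4: in state D at pos 1, read 0 -> (D,0)->write 1,move R,goto D. Now: state=D, head=2, tape[-2..4]=0101100 (head:     ^)
Step 5: in state D at pos 2, read 1 -> (D,1)->write 1,move L,goto A. Now: state=A, head=1, tape[-2..4]=0101100 (head:    ^)
Step 6: in state A at pos 1, read 1 -> (A,1)->write 0,move R,goto B. Now: state=B, head=2, tape[-2..4]=0100100 (head:     ^)
Step 7: in state B at pos 2, read 1 -> (B,1)->write 0,move L,goto C. Now: state=C, head=1, tape[-2..4]=0100000 (head:    ^)
Step 8: in state C at pos 1, read 0 -> (C,0)->write 1,move L,goto D. Now: state=D, head=0, tape[-2..4]=0101000 (head:   ^)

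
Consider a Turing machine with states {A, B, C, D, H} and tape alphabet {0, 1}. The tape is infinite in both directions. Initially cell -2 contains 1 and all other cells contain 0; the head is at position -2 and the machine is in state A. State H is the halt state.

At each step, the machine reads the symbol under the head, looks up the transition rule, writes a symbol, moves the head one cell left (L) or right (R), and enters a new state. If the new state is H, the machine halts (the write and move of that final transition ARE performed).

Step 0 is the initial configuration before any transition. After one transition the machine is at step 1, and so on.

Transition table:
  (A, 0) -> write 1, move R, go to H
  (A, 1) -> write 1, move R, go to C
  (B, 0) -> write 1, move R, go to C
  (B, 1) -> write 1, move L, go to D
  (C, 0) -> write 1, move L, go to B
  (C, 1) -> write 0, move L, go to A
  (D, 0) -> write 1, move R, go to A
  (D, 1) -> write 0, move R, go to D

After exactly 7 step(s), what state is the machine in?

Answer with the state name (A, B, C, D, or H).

Step 1: in state A at pos -2, read 1 -> (A,1)->write 1,move R,goto C. Now: state=C, head=-1, tape[-3..0]=0100 (head:   ^)
Step 2: in state C at pos -1, read 0 -> (C,0)->write 1,move L,goto B. Now: state=B, head=-2, tape[-3..0]=0110 (head:  ^)
Step 3: in state B at pos -2, read 1 -> (B,1)->write 1,move L,goto D. Now: state=D, head=-3, tape[-4..0]=00110 (head:  ^)
Step 4: in state D at pos -3, read 0 -> (D,0)->write 1,move R,goto A. Now: state=A, head=-2, tape[-4..0]=01110 (head:   ^)
Step 5: in state A at pos -2, read 1 -> (A,1)->write 1,move R,goto C. Now: state=C, head=-1, tape[-4..0]=01110 (head:    ^)
Step 6: in state C at pos -1, read 1 -> (C,1)->write 0,move L,goto A. Now: state=A, head=-2, tape[-4..0]=01100 (head:   ^)
Step 7: in state A at pos -2, read 1 -> (A,1)->write 1,move R,goto C. Now: state=C, head=-1, tape[-4..0]=01100 (head:    ^)

Answer: C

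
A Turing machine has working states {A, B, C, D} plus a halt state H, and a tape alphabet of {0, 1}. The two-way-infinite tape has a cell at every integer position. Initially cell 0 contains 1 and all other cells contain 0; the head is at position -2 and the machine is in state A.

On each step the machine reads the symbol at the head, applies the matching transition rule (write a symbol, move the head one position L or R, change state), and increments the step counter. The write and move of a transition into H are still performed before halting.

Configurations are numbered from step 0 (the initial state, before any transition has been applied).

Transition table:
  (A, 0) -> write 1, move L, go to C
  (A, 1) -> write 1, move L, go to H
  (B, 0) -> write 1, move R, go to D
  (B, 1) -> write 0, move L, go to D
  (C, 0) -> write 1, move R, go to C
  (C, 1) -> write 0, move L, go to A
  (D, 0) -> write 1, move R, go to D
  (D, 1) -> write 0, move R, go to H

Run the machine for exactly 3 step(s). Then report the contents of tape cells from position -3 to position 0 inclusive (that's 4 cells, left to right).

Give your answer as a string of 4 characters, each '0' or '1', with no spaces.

Answer: 1001

Derivation:
Step 1: in state A at pos -2, read 0 -> (A,0)->write 1,move L,goto C. Now: state=C, head=-3, tape[-4..1]=001010 (head:  ^)
Step 2: in state C at pos -3, read 0 -> (C,0)->write 1,move R,goto C. Now: state=C, head=-2, tape[-4..1]=011010 (head:   ^)
Step 3: in state C at pos -2, read 1 -> (C,1)->write 0,move L,goto A. Now: state=A, head=-3, tape[-4..1]=010010 (head:  ^)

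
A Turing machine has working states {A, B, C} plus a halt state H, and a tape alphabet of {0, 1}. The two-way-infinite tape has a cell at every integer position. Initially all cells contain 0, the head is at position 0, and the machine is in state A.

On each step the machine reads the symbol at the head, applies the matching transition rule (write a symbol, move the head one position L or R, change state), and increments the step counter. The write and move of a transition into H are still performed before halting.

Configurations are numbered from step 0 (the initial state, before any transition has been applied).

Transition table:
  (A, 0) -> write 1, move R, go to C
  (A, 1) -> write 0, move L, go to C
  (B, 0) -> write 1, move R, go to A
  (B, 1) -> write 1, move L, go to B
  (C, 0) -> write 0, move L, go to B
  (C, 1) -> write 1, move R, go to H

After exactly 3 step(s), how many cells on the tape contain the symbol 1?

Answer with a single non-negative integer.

Answer: 1

Derivation:
Step 1: in state A at pos 0, read 0 -> (A,0)->write 1,move R,goto C. Now: state=C, head=1, tape[-1..2]=0100 (head:   ^)
Step 2: in state C at pos 1, read 0 -> (C,0)->write 0,move L,goto B. Now: state=B, head=0, tape[-1..2]=0100 (head:  ^)
Step 3: in state B at pos 0, read 1 -> (B,1)->write 1,move L,goto B. Now: state=B, head=-1, tape[-2..2]=00100 (head:  ^)
Cells containing 1 after step 3: {0} -> 1 cell(s)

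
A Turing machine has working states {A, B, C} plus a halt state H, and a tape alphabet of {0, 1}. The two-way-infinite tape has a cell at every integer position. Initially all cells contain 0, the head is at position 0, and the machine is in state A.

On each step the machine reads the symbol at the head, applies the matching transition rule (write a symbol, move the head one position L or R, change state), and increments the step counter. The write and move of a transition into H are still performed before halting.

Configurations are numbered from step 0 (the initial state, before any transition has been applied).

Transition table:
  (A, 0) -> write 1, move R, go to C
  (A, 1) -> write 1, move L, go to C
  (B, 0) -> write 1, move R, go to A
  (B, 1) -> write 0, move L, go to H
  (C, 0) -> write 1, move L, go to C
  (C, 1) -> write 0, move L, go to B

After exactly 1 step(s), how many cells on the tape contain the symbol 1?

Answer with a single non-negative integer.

Answer: 1

Derivation:
Step 1: in state A at pos 0, read 0 -> (A,0)->write 1,move R,goto C. Now: state=C, head=1, tape[-1..2]=0100 (head:   ^)
Cells containing 1 after step 1: {0} -> 1 cell(s)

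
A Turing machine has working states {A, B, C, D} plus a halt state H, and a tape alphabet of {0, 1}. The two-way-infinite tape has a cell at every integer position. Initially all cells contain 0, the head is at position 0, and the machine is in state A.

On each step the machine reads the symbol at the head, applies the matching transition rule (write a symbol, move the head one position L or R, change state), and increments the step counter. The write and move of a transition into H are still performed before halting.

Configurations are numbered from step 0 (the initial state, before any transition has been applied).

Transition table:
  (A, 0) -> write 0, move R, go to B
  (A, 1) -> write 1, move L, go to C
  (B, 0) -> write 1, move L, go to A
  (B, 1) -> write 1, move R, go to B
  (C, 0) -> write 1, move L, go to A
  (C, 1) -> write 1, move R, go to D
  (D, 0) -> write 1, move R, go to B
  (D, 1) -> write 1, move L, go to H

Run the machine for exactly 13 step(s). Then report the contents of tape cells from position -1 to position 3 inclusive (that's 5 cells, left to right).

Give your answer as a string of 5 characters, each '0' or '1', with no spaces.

Step 1: in state A at pos 0, read 0 -> (A,0)->write 0,move R,goto B. Now: state=B, head=1, tape[-1..2]=0000 (head:   ^)
Step 2: in state B at pos 1, read 0 -> (B,0)->write 1,move L,goto A. Now: state=A, head=0, tape[-1..2]=0010 (head:  ^)
Step 3: in state A at pos 0, read 0 -> (A,0)->write 0,move R,goto B. Now: state=B, head=1, tape[-1..2]=0010 (head:   ^)
Step 4: in state B at pos 1, read 1 -> (B,1)->write 1,move R,goto B. Now: state=B, head=2, tape[-1..3]=00100 (head:    ^)
Step 5: in state B at pos 2, read 0 -> (B,0)->write 1,move L,goto A. Now: state=A, head=1, tape[-1..3]=00110 (head:   ^)
Step 6: in state A at pos 1, read 1 -> (A,1)->write 1,move L,goto C. Now: state=C, head=0, tape[-1..3]=00110 (head:  ^)
Step 7: in state C at pos 0, read 0 -> (C,0)->write 1,move L,goto A. Now: state=A, head=-1, tape[-2..3]=001110 (head:  ^)
Step 8: in state A at pos -1, read 0 -> (A,0)->write 0,move R,goto B. Now: state=B, head=0, tape[-2..3]=001110 (head:   ^)
Step 9: in state B at pos 0, read 1 -> (B,1)->write 1,move R,goto B. Now: state=B, head=1, tape[-2..3]=001110 (head:    ^)
Step 10: in state B at pos 1, read 1 -> (B,1)->write 1,move R,goto B. Now: state=B, head=2, tape[-2..3]=001110 (head:     ^)
Step 11: in state B at pos 2, read 1 -> (B,1)->write 1,move R,goto B. Now: state=B, head=3, tape[-2..4]=0011100 (head:      ^)
Step 12: in state B at pos 3, read 0 -> (B,0)->write 1,move L,goto A. Now: state=A, head=2, tape[-2..4]=0011110 (head:     ^)
Step 13: in state A at pos 2, read 1 -> (A,1)->write 1,move L,goto C. Now: state=C, head=1, tape[-2..4]=0011110 (head:    ^)

Answer: 01111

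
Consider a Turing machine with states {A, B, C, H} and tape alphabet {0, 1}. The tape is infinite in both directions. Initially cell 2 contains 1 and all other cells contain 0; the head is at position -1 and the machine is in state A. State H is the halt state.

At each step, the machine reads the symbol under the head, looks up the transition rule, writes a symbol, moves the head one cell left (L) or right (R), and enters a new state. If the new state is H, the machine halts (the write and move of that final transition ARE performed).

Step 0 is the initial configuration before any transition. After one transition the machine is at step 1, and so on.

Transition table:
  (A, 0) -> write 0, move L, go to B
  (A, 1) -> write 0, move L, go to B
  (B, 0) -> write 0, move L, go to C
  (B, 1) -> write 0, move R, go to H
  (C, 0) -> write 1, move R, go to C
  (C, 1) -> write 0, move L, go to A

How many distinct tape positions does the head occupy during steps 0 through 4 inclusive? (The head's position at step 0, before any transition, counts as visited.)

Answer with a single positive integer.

Step 1: in state A at pos -1, read 0 -> (A,0)->write 0,move L,goto B. Now: state=B, head=-2, tape[-3..3]=0000010 (head:  ^)
Step 2: in state B at pos -2, read 0 -> (B,0)->write 0,move L,goto C. Now: state=C, head=-3, tape[-4..3]=00000010 (head:  ^)
Step 3: in state C at pos -3, read 0 -> (C,0)->write 1,move R,goto C. Now: state=C, head=-2, tape[-4..3]=01000010 (head:   ^)
Step 4: in state C at pos -2, read 0 -> (C,0)->write 1,move R,goto C. Now: state=C, head=-1, tape[-4..3]=01100010 (head:    ^)
Head positions at steps 0..4: starting at -1, distinct positions visited = {-3, -2, -1} -> 3 position(s)

Answer: 3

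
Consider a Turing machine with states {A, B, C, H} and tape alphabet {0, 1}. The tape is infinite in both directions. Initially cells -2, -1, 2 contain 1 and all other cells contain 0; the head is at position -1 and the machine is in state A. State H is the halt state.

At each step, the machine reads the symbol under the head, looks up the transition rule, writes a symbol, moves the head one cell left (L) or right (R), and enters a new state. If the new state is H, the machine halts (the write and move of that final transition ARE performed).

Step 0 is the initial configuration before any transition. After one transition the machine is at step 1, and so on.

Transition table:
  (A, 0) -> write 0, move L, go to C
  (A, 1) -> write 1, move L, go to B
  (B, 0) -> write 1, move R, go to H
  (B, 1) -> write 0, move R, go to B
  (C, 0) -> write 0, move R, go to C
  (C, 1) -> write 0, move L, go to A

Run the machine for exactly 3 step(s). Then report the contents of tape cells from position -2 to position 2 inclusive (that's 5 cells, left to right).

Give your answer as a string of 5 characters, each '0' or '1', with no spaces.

Answer: 00001

Derivation:
Step 1: in state A at pos -1, read 1 -> (A,1)->write 1,move L,goto B. Now: state=B, head=-2, tape[-3..3]=0110010 (head:  ^)
Step 2: in state B at pos -2, read 1 -> (B,1)->write 0,move R,goto B. Now: state=B, head=-1, tape[-3..3]=0010010 (head:   ^)
Step 3: in state B at pos -1, read 1 -> (B,1)->write 0,move R,goto B. Now: state=B, head=0, tape[-3..3]=0000010 (head:    ^)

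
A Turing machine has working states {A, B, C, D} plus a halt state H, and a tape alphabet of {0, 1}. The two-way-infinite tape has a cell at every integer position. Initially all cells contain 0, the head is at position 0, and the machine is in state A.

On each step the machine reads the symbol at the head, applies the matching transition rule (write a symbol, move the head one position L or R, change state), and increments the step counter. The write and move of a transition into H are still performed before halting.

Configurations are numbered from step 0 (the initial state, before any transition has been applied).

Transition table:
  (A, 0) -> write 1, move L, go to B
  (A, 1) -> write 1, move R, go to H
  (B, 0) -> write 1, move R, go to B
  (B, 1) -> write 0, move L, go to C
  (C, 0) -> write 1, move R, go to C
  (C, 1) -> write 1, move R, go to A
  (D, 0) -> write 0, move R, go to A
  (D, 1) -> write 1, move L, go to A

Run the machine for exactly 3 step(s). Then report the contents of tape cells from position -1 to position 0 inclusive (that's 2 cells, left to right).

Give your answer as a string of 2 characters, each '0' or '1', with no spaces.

Step 1: in state A at pos 0, read 0 -> (A,0)->write 1,move L,goto B. Now: state=B, head=-1, tape[-2..1]=0010 (head:  ^)
Step 2: in state B at pos -1, read 0 -> (B,0)->write 1,move R,goto B. Now: state=B, head=0, tape[-2..1]=0110 (head:   ^)
Step 3: in state B at pos 0, read 1 -> (B,1)->write 0,move L,goto C. Now: state=C, head=-1, tape[-2..1]=0100 (head:  ^)

Answer: 10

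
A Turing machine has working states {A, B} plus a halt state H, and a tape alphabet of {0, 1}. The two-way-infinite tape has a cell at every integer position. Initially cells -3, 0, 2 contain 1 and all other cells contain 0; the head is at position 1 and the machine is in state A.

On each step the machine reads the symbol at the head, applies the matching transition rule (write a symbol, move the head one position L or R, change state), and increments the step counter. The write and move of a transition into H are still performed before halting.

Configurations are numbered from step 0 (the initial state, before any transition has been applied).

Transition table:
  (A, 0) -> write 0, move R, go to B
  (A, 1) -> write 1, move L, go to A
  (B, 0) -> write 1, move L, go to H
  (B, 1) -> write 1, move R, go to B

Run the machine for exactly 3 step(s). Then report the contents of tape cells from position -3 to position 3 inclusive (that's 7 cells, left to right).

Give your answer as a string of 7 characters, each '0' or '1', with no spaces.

Answer: 1001011

Derivation:
Step 1: in state A at pos 1, read 0 -> (A,0)->write 0,move R,goto B. Now: state=B, head=2, tape[-4..3]=01001010 (head:       ^)
Step 2: in state B at pos 2, read 1 -> (B,1)->write 1,move R,goto B. Now: state=B, head=3, tape[-4..4]=010010100 (head:        ^)
Step 3: in state B at pos 3, read 0 -> (B,0)->write 1,move L,goto H. Now: state=H, head=2, tape[-4..4]=010010110 (head:       ^)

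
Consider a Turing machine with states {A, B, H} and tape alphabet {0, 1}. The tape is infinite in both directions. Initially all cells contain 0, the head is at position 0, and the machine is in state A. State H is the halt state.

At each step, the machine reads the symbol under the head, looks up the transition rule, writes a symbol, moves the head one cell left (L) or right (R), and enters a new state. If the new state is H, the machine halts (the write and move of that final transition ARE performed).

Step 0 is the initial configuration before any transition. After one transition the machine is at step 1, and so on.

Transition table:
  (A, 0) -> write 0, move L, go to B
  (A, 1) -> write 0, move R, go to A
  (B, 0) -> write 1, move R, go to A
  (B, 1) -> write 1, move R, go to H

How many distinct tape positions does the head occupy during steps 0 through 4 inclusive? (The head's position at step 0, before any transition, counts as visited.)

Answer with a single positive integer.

Answer: 2

Derivation:
Step 1: in state A at pos 0, read 0 -> (A,0)->write 0,move L,goto B. Now: state=B, head=-1, tape[-2..1]=0000 (head:  ^)
Step 2: in state B at pos -1, read 0 -> (B,0)->write 1,move R,goto A. Now: state=A, head=0, tape[-2..1]=0100 (head:   ^)
Step 3: in state A at pos 0, read 0 -> (A,0)->write 0,move L,goto B. Now: state=B, head=-1, tape[-2..1]=0100 (head:  ^)
Step 4: in state B at pos -1, read 1 -> (B,1)->write 1,move R,goto H. Now: state=H, head=0, tape[-2..1]=0100 (head:   ^)
Head positions at steps 0..4: starting at 0, distinct positions visited = {-1, 0} -> 2 position(s)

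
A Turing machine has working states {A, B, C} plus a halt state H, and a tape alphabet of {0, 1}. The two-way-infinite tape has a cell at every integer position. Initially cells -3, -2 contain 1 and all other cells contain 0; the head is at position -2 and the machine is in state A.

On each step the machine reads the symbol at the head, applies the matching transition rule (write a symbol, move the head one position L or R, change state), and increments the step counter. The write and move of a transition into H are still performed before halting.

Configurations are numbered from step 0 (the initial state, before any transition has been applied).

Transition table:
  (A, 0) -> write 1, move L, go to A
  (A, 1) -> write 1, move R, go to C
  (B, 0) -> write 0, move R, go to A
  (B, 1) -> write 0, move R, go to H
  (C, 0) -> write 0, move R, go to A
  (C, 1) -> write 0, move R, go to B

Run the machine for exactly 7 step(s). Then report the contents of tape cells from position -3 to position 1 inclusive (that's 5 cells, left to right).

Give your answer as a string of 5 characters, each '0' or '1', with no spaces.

Step 1: in state A at pos -2, read 1 -> (A,1)->write 1,move R,goto C. Now: state=C, head=-1, tape[-4..0]=01100 (head:    ^)
Step 2: in state C at pos -1, read 0 -> (C,0)->write 0,move R,goto A. Now: state=A, head=0, tape[-4..1]=011000 (head:     ^)
Step 3: in state A at pos 0, read 0 -> (A,0)->write 1,move L,goto A. Now: state=A, head=-1, tape[-4..1]=011010 (head:    ^)
Step 4: in state A at pos -1, read 0 -> (A,0)->write 1,move L,goto A. Now: state=A, head=-2, tape[-4..1]=011110 (head:   ^)
Step 5: in state A at pos -2, read 1 -> (A,1)->write 1,move R,goto C. Now: state=C, head=-1, tape[-4..1]=011110 (head:    ^)
Step 6: in state C at pos -1, read 1 -> (C,1)->write 0,move R,goto B. Now: state=B, head=0, tape[-4..1]=011010 (head:     ^)
Step 7: in state B at pos 0, read 1 -> (B,1)->write 0,move R,goto H. Now: state=H, head=1, tape[-4..2]=0110000 (head:      ^)

Answer: 11000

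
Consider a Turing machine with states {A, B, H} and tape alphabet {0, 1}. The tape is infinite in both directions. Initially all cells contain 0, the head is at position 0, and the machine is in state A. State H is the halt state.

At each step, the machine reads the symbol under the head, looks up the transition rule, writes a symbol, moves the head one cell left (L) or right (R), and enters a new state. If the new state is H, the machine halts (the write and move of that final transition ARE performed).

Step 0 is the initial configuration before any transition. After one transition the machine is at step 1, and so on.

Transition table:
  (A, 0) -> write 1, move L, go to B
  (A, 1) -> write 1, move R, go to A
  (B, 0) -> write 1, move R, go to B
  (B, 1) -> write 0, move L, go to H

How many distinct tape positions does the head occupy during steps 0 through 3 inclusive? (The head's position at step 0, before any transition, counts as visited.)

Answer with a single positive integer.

Step 1: in state A at pos 0, read 0 -> (A,0)->write 1,move L,goto B. Now: state=B, head=-1, tape[-2..1]=0010 (head:  ^)
Step 2: in state B at pos -1, read 0 -> (B,0)->write 1,move R,goto B. Now: state=B, head=0, tape[-2..1]=0110 (head:   ^)
Step 3: in state B at pos 0, read 1 -> (B,1)->write 0,move L,goto H. Now: state=H, head=-1, tape[-2..1]=0100 (head:  ^)
Head positions at steps 0..3: starting at 0, distinct positions visited = {-1, 0} -> 2 position(s)

Answer: 2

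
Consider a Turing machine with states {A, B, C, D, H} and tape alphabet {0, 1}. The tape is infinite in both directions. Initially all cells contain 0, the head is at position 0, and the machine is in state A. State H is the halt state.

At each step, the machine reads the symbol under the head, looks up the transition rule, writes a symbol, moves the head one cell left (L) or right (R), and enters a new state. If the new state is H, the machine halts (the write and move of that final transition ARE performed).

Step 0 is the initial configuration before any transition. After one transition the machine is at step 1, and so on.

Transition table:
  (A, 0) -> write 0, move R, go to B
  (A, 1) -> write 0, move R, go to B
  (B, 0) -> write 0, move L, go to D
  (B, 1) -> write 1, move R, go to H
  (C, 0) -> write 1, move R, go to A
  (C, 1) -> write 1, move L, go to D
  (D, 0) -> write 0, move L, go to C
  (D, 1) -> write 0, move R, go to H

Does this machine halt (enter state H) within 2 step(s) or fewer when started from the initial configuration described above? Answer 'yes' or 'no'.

Step 1: in state A at pos 0, read 0 -> (A,0)->write 0,move R,goto B. Now: state=B, head=1, tape[-1..2]=0000 (head:   ^)
Step 2: in state B at pos 1, read 0 -> (B,0)->write 0,move L,goto D. Now: state=D, head=0, tape[-1..2]=0000 (head:  ^)
After 2 step(s): state = D (not H) -> not halted within 2 -> no

Answer: no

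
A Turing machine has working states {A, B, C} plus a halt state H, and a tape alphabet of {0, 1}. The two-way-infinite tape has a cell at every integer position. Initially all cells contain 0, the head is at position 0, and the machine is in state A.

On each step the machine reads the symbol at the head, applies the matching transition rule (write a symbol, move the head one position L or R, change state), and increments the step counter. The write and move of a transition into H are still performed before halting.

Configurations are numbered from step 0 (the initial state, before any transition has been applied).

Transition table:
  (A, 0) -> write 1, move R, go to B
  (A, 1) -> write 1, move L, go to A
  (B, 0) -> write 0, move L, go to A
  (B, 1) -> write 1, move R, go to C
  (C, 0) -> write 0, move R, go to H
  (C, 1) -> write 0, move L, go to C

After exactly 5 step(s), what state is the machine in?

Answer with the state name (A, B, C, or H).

Answer: C

Derivation:
Step 1: in state A at pos 0, read 0 -> (A,0)->write 1,move R,goto B. Now: state=B, head=1, tape[-1..2]=0100 (head:   ^)
Step 2: in state B at pos 1, read 0 -> (B,0)->write 0,move L,goto A. Now: state=A, head=0, tape[-1..2]=0100 (head:  ^)
Step 3: in state A at pos 0, read 1 -> (A,1)->write 1,move L,goto A. Now: state=A, head=-1, tape[-2..2]=00100 (head:  ^)
Step 4: in state A at pos -1, read 0 -> (A,0)->write 1,move R,goto B. Now: state=B, head=0, tape[-2..2]=01100 (head:   ^)
Step 5: in state B at pos 0, read 1 -> (B,1)->write 1,move R,goto C. Now: state=C, head=1, tape[-2..2]=01100 (head:    ^)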